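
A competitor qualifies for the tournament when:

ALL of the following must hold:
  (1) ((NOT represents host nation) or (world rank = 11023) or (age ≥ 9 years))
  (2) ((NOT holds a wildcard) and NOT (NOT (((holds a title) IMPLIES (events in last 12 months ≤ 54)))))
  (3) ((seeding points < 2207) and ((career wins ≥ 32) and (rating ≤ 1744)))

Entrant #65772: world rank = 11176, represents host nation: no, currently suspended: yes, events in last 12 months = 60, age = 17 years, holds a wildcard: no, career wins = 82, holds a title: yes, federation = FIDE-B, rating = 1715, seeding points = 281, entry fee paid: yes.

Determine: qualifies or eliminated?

Eliminated

Atomic conditions:
  NOT represents host nation: no → true
  world rank = 11023: 11176 == 11023 is false
  age ≥ 9 years: 17 ≥ 9 is true
  NOT holds a wildcard: no → true
  holds a title: yes → true
  events in last 12 months ≤ 54: 60 ≤ 54 is false
  seeding points < 2207: 281 < 2207 is true
  career wins ≥ 32: 82 ≥ 32 is true
  rating ≤ 1744: 1715 ≤ 1744 is true
Combine:
[1] true OR false OR true = true
[2.2.1.1] true → false = false
[2.2.1] NOT false = true
[2.2] NOT true = false
[2] true AND false = false
[3.2] true AND true = true
[3] true AND true = true
[root] true AND false AND true = false
Overall: false → eliminated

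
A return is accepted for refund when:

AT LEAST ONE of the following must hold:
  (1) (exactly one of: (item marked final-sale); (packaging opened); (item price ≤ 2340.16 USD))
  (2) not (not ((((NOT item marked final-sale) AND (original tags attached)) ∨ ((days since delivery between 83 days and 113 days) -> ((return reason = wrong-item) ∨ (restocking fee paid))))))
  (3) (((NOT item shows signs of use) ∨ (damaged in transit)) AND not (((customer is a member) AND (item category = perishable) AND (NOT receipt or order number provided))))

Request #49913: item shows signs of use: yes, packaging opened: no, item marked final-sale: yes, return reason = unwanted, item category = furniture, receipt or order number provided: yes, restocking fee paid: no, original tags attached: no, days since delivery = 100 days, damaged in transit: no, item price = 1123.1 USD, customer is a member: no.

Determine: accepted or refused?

Refused

Atomic conditions:
  item marked final-sale: yes → true
  packaging opened: no → false
  item price ≤ 2340.16 USD: 1123.1 ≤ 2340.16 is true
  NOT item marked final-sale: yes → false
  original tags attached: no → false
  days since delivery between 83 days and 113 days: 100 in [83, 113] is true
  return reason = wrong-item: unwanted == wrong-item is false
  restocking fee paid: no → false
  NOT item shows signs of use: yes → false
  damaged in transit: no → false
  customer is a member: no → false
  item category = perishable: furniture == perishable is false
  NOT receipt or order number provided: yes → false
Combine:
[1] exactly-one(true, false, true) = false
[2.1.1.1] false AND false = false
[2.1.1.2.2] false OR false = false
[2.1.1.2] true → false = false
[2.1.1] false OR false = false
[2.1] NOT false = true
[2] NOT true = false
[3.1] false OR false = false
[3.2.1] false AND false AND false = false
[3.2] NOT false = true
[3] false AND true = false
[root] false OR false OR false = false
Overall: false → refused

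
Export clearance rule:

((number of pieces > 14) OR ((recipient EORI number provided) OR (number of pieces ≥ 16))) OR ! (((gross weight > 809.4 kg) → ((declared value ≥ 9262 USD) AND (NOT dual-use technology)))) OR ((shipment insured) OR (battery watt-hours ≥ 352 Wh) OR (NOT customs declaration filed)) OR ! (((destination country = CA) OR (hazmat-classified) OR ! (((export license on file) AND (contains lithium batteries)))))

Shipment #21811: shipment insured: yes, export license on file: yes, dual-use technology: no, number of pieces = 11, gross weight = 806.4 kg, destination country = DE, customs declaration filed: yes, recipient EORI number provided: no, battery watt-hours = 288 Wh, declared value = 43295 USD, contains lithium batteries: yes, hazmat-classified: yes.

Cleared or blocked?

Cleared

Atomic conditions:
  number of pieces > 14: 11 > 14 is false
  recipient EORI number provided: no → false
  number of pieces ≥ 16: 11 ≥ 16 is false
  gross weight > 809.4 kg: 806.4 > 809.4 is false
  declared value ≥ 9262 USD: 43295 ≥ 9262 is true
  NOT dual-use technology: no → true
  shipment insured: yes → true
  battery watt-hours ≥ 352 Wh: 288 ≥ 352 is false
  NOT customs declaration filed: yes → false
  destination country = CA: DE == CA is false
  hazmat-classified: yes → true
  export license on file: yes → true
  contains lithium batteries: yes → true
Combine:
[1.2] false OR false = false
[1] false OR false = false
[2.1.2] true AND true = true
[2.1] false → true (antecedent false ⇒ implication holds) = true
[2] NOT true = false
[3] true OR false OR false = true
[4.1.3.1] true AND true = true
[4.1.3] NOT true = false
[4.1] false OR true OR false = true
[4] NOT true = false
[root] false OR false OR true OR false = true
Overall: true → cleared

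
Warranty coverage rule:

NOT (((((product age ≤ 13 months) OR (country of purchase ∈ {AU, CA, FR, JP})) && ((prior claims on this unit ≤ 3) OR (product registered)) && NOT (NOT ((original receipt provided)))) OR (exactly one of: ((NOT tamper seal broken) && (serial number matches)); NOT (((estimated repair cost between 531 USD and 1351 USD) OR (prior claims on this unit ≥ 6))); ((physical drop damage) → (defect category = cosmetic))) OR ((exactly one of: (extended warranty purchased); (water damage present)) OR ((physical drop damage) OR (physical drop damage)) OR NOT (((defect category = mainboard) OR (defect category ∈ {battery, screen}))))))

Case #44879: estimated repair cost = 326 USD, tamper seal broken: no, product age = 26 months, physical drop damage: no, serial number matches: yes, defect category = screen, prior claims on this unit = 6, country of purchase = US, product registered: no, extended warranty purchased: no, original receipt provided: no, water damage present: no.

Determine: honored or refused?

Honored

Atomic conditions:
  product age ≤ 13 months: 26 ≤ 13 is false
  country of purchase ∈ {AU, CA, FR, JP}: US is not in the set → false
  prior claims on this unit ≤ 3: 6 ≤ 3 is false
  product registered: no → false
  original receipt provided: no → false
  NOT tamper seal broken: no → true
  serial number matches: yes → true
  estimated repair cost between 531 USD and 1351 USD: 326 in [531, 1351] is false
  prior claims on this unit ≥ 6: 6 ≥ 6 is true
  physical drop damage: no → false
  defect category = cosmetic: screen == cosmetic is false
  extended warranty purchased: no → false
  water damage present: no → false
  defect category = mainboard: screen == mainboard is false
  defect category ∈ {battery, screen}: screen is in the set → true
Combine:
[1.1.1] false OR false = false
[1.1.2] false OR false = false
[1.1.3.1] NOT false = true
[1.1.3] NOT true = false
[1.1] false AND false AND false = false
[1.2.1] true AND true = true
[1.2.2.1] false OR true = true
[1.2.2] NOT true = false
[1.2.3] false → false (antecedent false ⇒ implication holds) = true
[1.2] exactly-one(true, false, true) = false
[1.3.1] exactly-one(false, false) = false
[1.3.2] false OR false = false
[1.3.3.1] false OR true = true
[1.3.3] NOT true = false
[1.3] false OR false OR false = false
[1] false OR false OR false = false
[root] NOT false = true
Overall: true → honored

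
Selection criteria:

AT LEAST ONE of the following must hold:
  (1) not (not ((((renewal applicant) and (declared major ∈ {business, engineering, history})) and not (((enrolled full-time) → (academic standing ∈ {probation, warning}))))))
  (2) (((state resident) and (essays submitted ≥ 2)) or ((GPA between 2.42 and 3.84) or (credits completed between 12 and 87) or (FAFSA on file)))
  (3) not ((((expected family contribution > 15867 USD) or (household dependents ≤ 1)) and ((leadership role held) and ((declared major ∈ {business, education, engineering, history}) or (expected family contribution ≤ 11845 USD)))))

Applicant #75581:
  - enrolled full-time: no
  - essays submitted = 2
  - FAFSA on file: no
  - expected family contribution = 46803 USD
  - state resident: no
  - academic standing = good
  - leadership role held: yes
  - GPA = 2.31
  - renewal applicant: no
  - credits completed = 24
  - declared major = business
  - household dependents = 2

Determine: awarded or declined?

Atomic conditions:
  renewal applicant: no → false
  declared major ∈ {business, engineering, history}: business is in the set → true
  enrolled full-time: no → false
  academic standing ∈ {probation, warning}: good is not in the set → false
  state resident: no → false
  essays submitted ≥ 2: 2 ≥ 2 is true
  GPA between 2.42 and 3.84: 2.31 in [2.42, 3.84] is false
  credits completed between 12 and 87: 24 in [12, 87] is true
  FAFSA on file: no → false
  expected family contribution > 15867 USD: 46803 > 15867 is true
  household dependents ≤ 1: 2 ≤ 1 is false
  leadership role held: yes → true
  declared major ∈ {business, education, engineering, history}: business is in the set → true
  expected family contribution ≤ 11845 USD: 46803 ≤ 11845 is false
Combine:
[1.1.1.1] false AND true = false
[1.1.1.2.1] false → false (antecedent false ⇒ implication holds) = true
[1.1.1.2] NOT true = false
[1.1.1] false AND false = false
[1.1] NOT false = true
[1] NOT true = false
[2.1] false AND true = false
[2.2] false OR true OR false = true
[2] false OR true = true
[3.1.1] true OR false = true
[3.1.2.2] true OR false = true
[3.1.2] true AND true = true
[3.1] true AND true = true
[3] NOT true = false
[root] false OR true OR false = true
Overall: true → awarded

Awarded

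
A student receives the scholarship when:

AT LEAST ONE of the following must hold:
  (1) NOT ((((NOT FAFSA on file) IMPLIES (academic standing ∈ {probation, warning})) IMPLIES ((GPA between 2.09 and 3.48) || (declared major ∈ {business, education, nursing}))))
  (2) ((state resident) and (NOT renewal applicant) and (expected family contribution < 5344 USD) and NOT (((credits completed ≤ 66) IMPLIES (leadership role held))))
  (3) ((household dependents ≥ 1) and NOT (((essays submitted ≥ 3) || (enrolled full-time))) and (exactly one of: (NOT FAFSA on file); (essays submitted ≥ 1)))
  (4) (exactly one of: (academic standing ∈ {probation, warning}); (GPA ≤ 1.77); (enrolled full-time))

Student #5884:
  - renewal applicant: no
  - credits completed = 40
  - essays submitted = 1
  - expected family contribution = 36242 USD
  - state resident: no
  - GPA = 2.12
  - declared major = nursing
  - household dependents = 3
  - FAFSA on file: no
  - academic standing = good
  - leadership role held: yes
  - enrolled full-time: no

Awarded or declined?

Atomic conditions:
  NOT FAFSA on file: no → true
  academic standing ∈ {probation, warning}: good is not in the set → false
  GPA between 2.09 and 3.48: 2.12 in [2.09, 3.48] is true
  declared major ∈ {business, education, nursing}: nursing is in the set → true
  state resident: no → false
  NOT renewal applicant: no → true
  expected family contribution < 5344 USD: 36242 < 5344 is false
  credits completed ≤ 66: 40 ≤ 66 is true
  leadership role held: yes → true
  household dependents ≥ 1: 3 ≥ 1 is true
  essays submitted ≥ 3: 1 ≥ 3 is false
  enrolled full-time: no → false
  essays submitted ≥ 1: 1 ≥ 1 is true
  GPA ≤ 1.77: 2.12 ≤ 1.77 is false
Combine:
[1.1.1] true → false = false
[1.1.2] true OR true = true
[1.1] false → true (antecedent false ⇒ implication holds) = true
[1] NOT true = false
[2.4.1] true → true = true
[2.4] NOT true = false
[2] false AND true AND false AND false = false
[3.2.1] false OR false = false
[3.2] NOT false = true
[3.3] exactly-one(true, true) = false
[3] true AND true AND false = false
[4] exactly-one(false, false, false) = false
[root] false OR false OR false OR false = false
Overall: false → declined

Declined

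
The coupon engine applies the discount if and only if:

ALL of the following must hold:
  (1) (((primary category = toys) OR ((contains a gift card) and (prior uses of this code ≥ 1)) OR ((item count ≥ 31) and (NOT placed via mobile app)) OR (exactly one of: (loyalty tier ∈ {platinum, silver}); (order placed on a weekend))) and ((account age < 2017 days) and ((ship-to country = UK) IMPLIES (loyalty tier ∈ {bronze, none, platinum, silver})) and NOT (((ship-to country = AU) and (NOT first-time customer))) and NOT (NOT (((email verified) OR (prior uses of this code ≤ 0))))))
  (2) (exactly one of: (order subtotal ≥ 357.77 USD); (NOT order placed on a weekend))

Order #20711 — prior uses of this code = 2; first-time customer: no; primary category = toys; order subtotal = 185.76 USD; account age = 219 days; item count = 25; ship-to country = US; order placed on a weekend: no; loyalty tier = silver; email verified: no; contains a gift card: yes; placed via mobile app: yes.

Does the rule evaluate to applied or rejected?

Atomic conditions:
  primary category = toys: toys == toys is true
  contains a gift card: yes → true
  prior uses of this code ≥ 1: 2 ≥ 1 is true
  item count ≥ 31: 25 ≥ 31 is false
  NOT placed via mobile app: yes → false
  loyalty tier ∈ {platinum, silver}: silver is in the set → true
  order placed on a weekend: no → false
  account age < 2017 days: 219 < 2017 is true
  ship-to country = UK: US == UK is false
  loyalty tier ∈ {bronze, none, platinum, silver}: silver is in the set → true
  ship-to country = AU: US == AU is false
  NOT first-time customer: no → true
  email verified: no → false
  prior uses of this code ≤ 0: 2 ≤ 0 is false
  order subtotal ≥ 357.77 USD: 185.76 ≥ 357.77 is false
  NOT order placed on a weekend: no → true
Combine:
[1.1.2] true AND true = true
[1.1.3] false AND false = false
[1.1.4] exactly-one(true, false) = true
[1.1] true OR true OR false OR true = true
[1.2.2] false → true (antecedent false ⇒ implication holds) = true
[1.2.3.1] false AND true = false
[1.2.3] NOT false = true
[1.2.4.1.1] false OR false = false
[1.2.4.1] NOT false = true
[1.2.4] NOT true = false
[1.2] true AND true AND true AND false = false
[1] true AND false = false
[2] exactly-one(false, true) = true
[root] false AND true = false
Overall: false → rejected

Rejected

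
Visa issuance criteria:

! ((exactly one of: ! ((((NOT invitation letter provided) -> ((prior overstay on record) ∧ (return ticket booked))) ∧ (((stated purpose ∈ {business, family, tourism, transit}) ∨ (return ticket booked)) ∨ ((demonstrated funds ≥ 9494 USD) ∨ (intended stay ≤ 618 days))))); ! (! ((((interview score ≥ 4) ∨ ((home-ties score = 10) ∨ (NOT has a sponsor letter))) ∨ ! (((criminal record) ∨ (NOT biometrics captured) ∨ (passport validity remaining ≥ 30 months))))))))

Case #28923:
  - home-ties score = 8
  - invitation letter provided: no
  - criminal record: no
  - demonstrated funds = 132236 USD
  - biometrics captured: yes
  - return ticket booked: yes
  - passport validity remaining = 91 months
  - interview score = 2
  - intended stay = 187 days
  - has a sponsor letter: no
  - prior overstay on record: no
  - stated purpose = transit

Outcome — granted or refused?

Granted

Atomic conditions:
  NOT invitation letter provided: no → true
  prior overstay on record: no → false
  return ticket booked: yes → true
  stated purpose ∈ {business, family, tourism, transit}: transit is in the set → true
  demonstrated funds ≥ 9494 USD: 132236 ≥ 9494 is true
  intended stay ≤ 618 days: 187 ≤ 618 is true
  interview score ≥ 4: 2 ≥ 4 is false
  home-ties score = 10: 8 == 10 is false
  NOT has a sponsor letter: no → true
  criminal record: no → false
  NOT biometrics captured: yes → false
  passport validity remaining ≥ 30 months: 91 ≥ 30 is true
Combine:
[1.1.1.1.2] false AND true = false
[1.1.1.1] true → false = false
[1.1.1.2.1] true OR true = true
[1.1.1.2.2] true OR true = true
[1.1.1.2] true OR true = true
[1.1.1] false AND true = false
[1.1] NOT false = true
[1.2.1.1.1.2] false OR true = true
[1.2.1.1.1] false OR true = true
[1.2.1.1.2.1] false OR false OR true = true
[1.2.1.1.2] NOT true = false
[1.2.1.1] true OR false = true
[1.2.1] NOT true = false
[1.2] NOT false = true
[1] exactly-one(true, true) = false
[root] NOT false = true
Overall: true → granted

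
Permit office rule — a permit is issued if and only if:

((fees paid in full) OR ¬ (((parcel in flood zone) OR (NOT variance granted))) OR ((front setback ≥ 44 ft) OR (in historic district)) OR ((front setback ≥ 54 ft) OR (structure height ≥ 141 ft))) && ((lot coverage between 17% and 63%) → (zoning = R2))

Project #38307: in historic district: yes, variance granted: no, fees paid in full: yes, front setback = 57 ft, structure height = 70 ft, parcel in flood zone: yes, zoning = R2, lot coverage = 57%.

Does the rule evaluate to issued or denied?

Atomic conditions:
  fees paid in full: yes → true
  parcel in flood zone: yes → true
  NOT variance granted: no → true
  front setback ≥ 44 ft: 57 ≥ 44 is true
  in historic district: yes → true
  front setback ≥ 54 ft: 57 ≥ 54 is true
  structure height ≥ 141 ft: 70 ≥ 141 is false
  lot coverage between 17% and 63%: 57 in [17, 63] is true
  zoning = R2: R2 == R2 is true
Combine:
[1.2.1] true OR true = true
[1.2] NOT true = false
[1.3] true OR true = true
[1.4] true OR false = true
[1] true OR false OR true OR true = true
[2] true → true = true
[root] true AND true = true
Overall: true → issued

Issued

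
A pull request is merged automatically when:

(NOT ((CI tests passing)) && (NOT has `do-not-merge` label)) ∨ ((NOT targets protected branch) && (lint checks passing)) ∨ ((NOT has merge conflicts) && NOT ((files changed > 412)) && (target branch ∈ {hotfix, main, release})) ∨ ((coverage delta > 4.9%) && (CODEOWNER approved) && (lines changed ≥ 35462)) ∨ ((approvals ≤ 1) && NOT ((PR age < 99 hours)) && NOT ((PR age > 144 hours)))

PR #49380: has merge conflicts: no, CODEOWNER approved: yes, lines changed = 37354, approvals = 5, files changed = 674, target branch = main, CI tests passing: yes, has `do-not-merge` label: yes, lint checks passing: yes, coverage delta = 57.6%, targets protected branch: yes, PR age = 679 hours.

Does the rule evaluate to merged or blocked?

Atomic conditions:
  CI tests passing: yes → true
  NOT has `do-not-merge` label: yes → false
  NOT targets protected branch: yes → false
  lint checks passing: yes → true
  NOT has merge conflicts: no → true
  files changed > 412: 674 > 412 is true
  target branch ∈ {hotfix, main, release}: main is in the set → true
  coverage delta > 4.9%: 57.6 > 4.9 is true
  CODEOWNER approved: yes → true
  lines changed ≥ 35462: 37354 ≥ 35462 is true
  approvals ≤ 1: 5 ≤ 1 is false
  PR age < 99 hours: 679 < 99 is false
  PR age > 144 hours: 679 > 144 is true
Combine:
[1.1] NOT true = false
[1] false AND false = false
[2] false AND true = false
[3.2] NOT true = false
[3] true AND false AND true = false
[4] true AND true AND true = true
[5.2] NOT false = true
[5.3] NOT true = false
[5] false AND true AND false = false
[root] false OR false OR false OR true OR false = true
Overall: true → merged

Merged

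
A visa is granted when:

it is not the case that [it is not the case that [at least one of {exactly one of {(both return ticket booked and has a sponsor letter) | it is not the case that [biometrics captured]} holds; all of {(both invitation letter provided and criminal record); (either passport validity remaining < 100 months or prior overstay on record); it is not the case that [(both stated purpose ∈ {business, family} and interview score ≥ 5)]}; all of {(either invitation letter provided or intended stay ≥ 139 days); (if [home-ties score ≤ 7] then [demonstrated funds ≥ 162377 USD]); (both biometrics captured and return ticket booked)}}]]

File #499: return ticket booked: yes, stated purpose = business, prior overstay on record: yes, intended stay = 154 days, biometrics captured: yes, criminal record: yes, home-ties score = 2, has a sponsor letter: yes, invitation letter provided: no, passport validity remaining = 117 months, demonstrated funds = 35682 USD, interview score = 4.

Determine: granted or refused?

Granted

Atomic conditions:
  return ticket booked: yes → true
  has a sponsor letter: yes → true
  biometrics captured: yes → true
  invitation letter provided: no → false
  criminal record: yes → true
  passport validity remaining < 100 months: 117 < 100 is false
  prior overstay on record: yes → true
  stated purpose ∈ {business, family}: business is in the set → true
  interview score ≥ 5: 4 ≥ 5 is false
  intended stay ≥ 139 days: 154 ≥ 139 is true
  home-ties score ≤ 7: 2 ≤ 7 is true
  demonstrated funds ≥ 162377 USD: 35682 ≥ 162377 is false
Combine:
[1.1.1.1] true AND true = true
[1.1.1.2] NOT true = false
[1.1.1] exactly-one(true, false) = true
[1.1.2.1] false AND true = false
[1.1.2.2] false OR true = true
[1.1.2.3.1] true AND false = false
[1.1.2.3] NOT false = true
[1.1.2] false AND true AND true = false
[1.1.3.1] false OR true = true
[1.1.3.2] true → false = false
[1.1.3.3] true AND true = true
[1.1.3] true AND false AND true = false
[1.1] true OR false OR false = true
[1] NOT true = false
[root] NOT false = true
Overall: true → granted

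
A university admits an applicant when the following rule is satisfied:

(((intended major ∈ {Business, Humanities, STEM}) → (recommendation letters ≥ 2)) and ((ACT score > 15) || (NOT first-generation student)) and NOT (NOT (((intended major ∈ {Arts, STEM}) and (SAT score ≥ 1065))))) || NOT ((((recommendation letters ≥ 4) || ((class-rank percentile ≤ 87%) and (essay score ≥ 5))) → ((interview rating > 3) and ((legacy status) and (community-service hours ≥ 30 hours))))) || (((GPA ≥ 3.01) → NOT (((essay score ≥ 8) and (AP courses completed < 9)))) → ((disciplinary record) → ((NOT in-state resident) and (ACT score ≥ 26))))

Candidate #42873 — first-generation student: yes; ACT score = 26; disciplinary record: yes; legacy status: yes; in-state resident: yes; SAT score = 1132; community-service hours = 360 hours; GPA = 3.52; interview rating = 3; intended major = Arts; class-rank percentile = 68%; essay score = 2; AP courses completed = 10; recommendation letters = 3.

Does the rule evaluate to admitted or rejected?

Admitted

Atomic conditions:
  intended major ∈ {Business, Humanities, STEM}: Arts is not in the set → false
  recommendation letters ≥ 2: 3 ≥ 2 is true
  ACT score > 15: 26 > 15 is true
  NOT first-generation student: yes → false
  intended major ∈ {Arts, STEM}: Arts is in the set → true
  SAT score ≥ 1065: 1132 ≥ 1065 is true
  recommendation letters ≥ 4: 3 ≥ 4 is false
  class-rank percentile ≤ 87%: 68 ≤ 87 is true
  essay score ≥ 5: 2 ≥ 5 is false
  interview rating > 3: 3 > 3 is false
  legacy status: yes → true
  community-service hours ≥ 30 hours: 360 ≥ 30 is true
  GPA ≥ 3.01: 3.52 ≥ 3.01 is true
  essay score ≥ 8: 2 ≥ 8 is false
  AP courses completed < 9: 10 < 9 is false
  disciplinary record: yes → true
  NOT in-state resident: yes → false
  ACT score ≥ 26: 26 ≥ 26 is true
Combine:
[1.1] false → true (antecedent false ⇒ implication holds) = true
[1.2] true OR false = true
[1.3.1.1] true AND true = true
[1.3.1] NOT true = false
[1.3] NOT false = true
[1] true AND true AND true = true
[2.1.1.2] true AND false = false
[2.1.1] false OR false = false
[2.1.2.2] true AND true = true
[2.1.2] false AND true = false
[2.1] false → false (antecedent false ⇒ implication holds) = true
[2] NOT true = false
[3.1.2.1] false AND false = false
[3.1.2] NOT false = true
[3.1] true → true = true
[3.2.2] false AND true = false
[3.2] true → false = false
[3] true → false = false
[root] true OR false OR false = true
Overall: true → admitted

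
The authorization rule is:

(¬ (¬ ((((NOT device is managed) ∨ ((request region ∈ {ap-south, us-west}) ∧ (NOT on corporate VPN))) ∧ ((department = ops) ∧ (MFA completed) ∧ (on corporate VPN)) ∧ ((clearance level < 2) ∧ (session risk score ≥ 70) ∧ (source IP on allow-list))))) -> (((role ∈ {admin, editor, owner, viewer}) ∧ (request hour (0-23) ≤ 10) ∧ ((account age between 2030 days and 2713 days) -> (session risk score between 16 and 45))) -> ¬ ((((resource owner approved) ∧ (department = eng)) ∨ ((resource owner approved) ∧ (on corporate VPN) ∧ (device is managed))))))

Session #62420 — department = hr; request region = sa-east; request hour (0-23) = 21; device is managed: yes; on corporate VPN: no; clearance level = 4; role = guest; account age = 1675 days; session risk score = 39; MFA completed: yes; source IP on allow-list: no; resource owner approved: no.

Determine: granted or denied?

Granted

Atomic conditions:
  NOT device is managed: yes → false
  request region ∈ {ap-south, us-west}: sa-east is not in the set → false
  NOT on corporate VPN: no → true
  department = ops: hr == ops is false
  MFA completed: yes → true
  on corporate VPN: no → false
  clearance level < 2: 4 < 2 is false
  session risk score ≥ 70: 39 ≥ 70 is false
  source IP on allow-list: no → false
  role ∈ {admin, editor, owner, viewer}: guest is not in the set → false
  request hour (0-23) ≤ 10: 21 ≤ 10 is false
  account age between 2030 days and 2713 days: 1675 in [2030, 2713] is false
  session risk score between 16 and 45: 39 in [16, 45] is true
  resource owner approved: no → false
  department = eng: hr == eng is false
  device is managed: yes → true
Combine:
[1.1.1.1.2] false AND true = false
[1.1.1.1] false OR false = false
[1.1.1.2] false AND true AND false = false
[1.1.1.3] false AND false AND false = false
[1.1.1] false AND false AND false = false
[1.1] NOT false = true
[1] NOT true = false
[2.1.3] false → true (antecedent false ⇒ implication holds) = true
[2.1] false AND false AND true = false
[2.2.1.1] false AND false = false
[2.2.1.2] false AND false AND true = false
[2.2.1] false OR false = false
[2.2] NOT false = true
[2] false → true (antecedent false ⇒ implication holds) = true
[root] false → true (antecedent false ⇒ implication holds) = true
Overall: true → granted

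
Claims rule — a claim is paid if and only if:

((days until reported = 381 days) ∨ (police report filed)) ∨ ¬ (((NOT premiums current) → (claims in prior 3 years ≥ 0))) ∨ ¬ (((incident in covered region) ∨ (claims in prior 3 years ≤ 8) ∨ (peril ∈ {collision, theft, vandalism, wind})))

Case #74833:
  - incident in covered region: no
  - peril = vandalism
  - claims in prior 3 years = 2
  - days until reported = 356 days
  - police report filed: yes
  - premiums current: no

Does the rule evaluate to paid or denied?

Atomic conditions:
  days until reported = 381 days: 356 == 381 is false
  police report filed: yes → true
  NOT premiums current: no → true
  claims in prior 3 years ≥ 0: 2 ≥ 0 is true
  incident in covered region: no → false
  claims in prior 3 years ≤ 8: 2 ≤ 8 is true
  peril ∈ {collision, theft, vandalism, wind}: vandalism is in the set → true
Combine:
[1] false OR true = true
[2.1] true → true = true
[2] NOT true = false
[3.1] false OR true OR true = true
[3] NOT true = false
[root] true OR false OR false = true
Overall: true → paid

Paid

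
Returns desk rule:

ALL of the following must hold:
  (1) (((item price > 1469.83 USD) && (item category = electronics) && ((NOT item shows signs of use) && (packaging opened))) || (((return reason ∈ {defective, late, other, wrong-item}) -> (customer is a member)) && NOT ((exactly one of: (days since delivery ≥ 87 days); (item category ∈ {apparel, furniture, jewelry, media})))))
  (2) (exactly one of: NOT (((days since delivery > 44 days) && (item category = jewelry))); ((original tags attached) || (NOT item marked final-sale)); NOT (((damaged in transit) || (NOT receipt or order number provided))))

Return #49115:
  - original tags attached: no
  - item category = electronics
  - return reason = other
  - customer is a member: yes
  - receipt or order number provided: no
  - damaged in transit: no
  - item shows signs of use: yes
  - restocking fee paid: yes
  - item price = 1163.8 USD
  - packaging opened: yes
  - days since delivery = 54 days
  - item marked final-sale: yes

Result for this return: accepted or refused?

Atomic conditions:
  item price > 1469.83 USD: 1163.8 > 1469.83 is false
  item category = electronics: electronics == electronics is true
  NOT item shows signs of use: yes → false
  packaging opened: yes → true
  return reason ∈ {defective, late, other, wrong-item}: other is in the set → true
  customer is a member: yes → true
  days since delivery ≥ 87 days: 54 ≥ 87 is false
  item category ∈ {apparel, furniture, jewelry, media}: electronics is not in the set → false
  days since delivery > 44 days: 54 > 44 is true
  item category = jewelry: electronics == jewelry is false
  original tags attached: no → false
  NOT item marked final-sale: yes → false
  damaged in transit: no → false
  NOT receipt or order number provided: no → true
Combine:
[1.1.3] false AND true = false
[1.1] false AND true AND false = false
[1.2.1] true → true = true
[1.2.2.1] exactly-one(false, false) = false
[1.2.2] NOT false = true
[1.2] true AND true = true
[1] false OR true = true
[2.1.1] true AND false = false
[2.1] NOT false = true
[2.2] false OR false = false
[2.3.1] false OR true = true
[2.3] NOT true = false
[2] exactly-one(true, false, false) = true
[root] true AND true = true
Overall: true → accepted

Accepted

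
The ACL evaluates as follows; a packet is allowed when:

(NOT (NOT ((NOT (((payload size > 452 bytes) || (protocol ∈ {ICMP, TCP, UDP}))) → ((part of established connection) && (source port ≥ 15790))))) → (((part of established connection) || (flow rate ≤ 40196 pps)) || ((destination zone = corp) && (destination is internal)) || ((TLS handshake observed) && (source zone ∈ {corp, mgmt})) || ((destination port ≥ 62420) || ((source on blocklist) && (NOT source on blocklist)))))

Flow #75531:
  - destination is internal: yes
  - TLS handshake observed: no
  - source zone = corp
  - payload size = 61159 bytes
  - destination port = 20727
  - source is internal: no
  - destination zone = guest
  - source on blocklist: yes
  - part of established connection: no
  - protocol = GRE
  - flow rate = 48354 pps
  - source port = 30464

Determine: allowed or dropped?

Dropped

Atomic conditions:
  payload size > 452 bytes: 61159 > 452 is true
  protocol ∈ {ICMP, TCP, UDP}: GRE is not in the set → false
  part of established connection: no → false
  source port ≥ 15790: 30464 ≥ 15790 is true
  flow rate ≤ 40196 pps: 48354 ≤ 40196 is false
  destination zone = corp: guest == corp is false
  destination is internal: yes → true
  TLS handshake observed: no → false
  source zone ∈ {corp, mgmt}: corp is in the set → true
  destination port ≥ 62420: 20727 ≥ 62420 is false
  source on blocklist: yes → true
  NOT source on blocklist: yes → false
Combine:
[1.1.1.1.1] true OR false = true
[1.1.1.1] NOT true = false
[1.1.1.2] false AND true = false
[1.1.1] false → false (antecedent false ⇒ implication holds) = true
[1.1] NOT true = false
[1] NOT false = true
[2.1] false OR false = false
[2.2] false AND true = false
[2.3] false AND true = false
[2.4.2] true AND false = false
[2.4] false OR false = false
[2] false OR false OR false OR false = false
[root] true → false = false
Overall: false → dropped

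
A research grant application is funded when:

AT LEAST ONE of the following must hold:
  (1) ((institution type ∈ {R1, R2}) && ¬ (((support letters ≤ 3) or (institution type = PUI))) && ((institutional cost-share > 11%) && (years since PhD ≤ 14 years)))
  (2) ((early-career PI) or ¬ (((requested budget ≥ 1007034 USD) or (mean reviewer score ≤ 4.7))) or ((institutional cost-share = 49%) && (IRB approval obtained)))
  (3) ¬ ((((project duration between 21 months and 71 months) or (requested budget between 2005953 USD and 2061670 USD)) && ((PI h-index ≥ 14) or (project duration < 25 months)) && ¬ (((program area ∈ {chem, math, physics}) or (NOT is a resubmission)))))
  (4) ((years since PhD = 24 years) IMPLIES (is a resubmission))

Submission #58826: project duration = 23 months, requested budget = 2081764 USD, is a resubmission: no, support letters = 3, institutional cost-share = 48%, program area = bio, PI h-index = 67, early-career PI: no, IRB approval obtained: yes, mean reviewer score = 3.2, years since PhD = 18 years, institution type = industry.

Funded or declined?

Atomic conditions:
  institution type ∈ {R1, R2}: industry is not in the set → false
  support letters ≤ 3: 3 ≤ 3 is true
  institution type = PUI: industry == PUI is false
  institutional cost-share > 11%: 48 > 11 is true
  years since PhD ≤ 14 years: 18 ≤ 14 is false
  early-career PI: no → false
  requested budget ≥ 1007034 USD: 2081764 ≥ 1007034 is true
  mean reviewer score ≤ 4.7: 3.2 ≤ 4.7 is true
  institutional cost-share = 49%: 48 == 49 is false
  IRB approval obtained: yes → true
  project duration between 21 months and 71 months: 23 in [21, 71] is true
  requested budget between 2005953 USD and 2061670 USD: 2081764 in [2005953, 2061670] is false
  PI h-index ≥ 14: 67 ≥ 14 is true
  project duration < 25 months: 23 < 25 is true
  program area ∈ {chem, math, physics}: bio is not in the set → false
  NOT is a resubmission: no → true
  years since PhD = 24 years: 18 == 24 is false
  is a resubmission: no → false
Combine:
[1.2.1] true OR false = true
[1.2] NOT true = false
[1.3] true AND false = false
[1] false AND false AND false = false
[2.2.1] true OR true = true
[2.2] NOT true = false
[2.3] false AND true = false
[2] false OR false OR false = false
[3.1.1] true OR false = true
[3.1.2] true OR true = true
[3.1.3.1] false OR true = true
[3.1.3] NOT true = false
[3.1] true AND true AND false = false
[3] NOT false = true
[4] false → false (antecedent false ⇒ implication holds) = true
[root] false OR false OR true OR true = true
Overall: true → funded

Funded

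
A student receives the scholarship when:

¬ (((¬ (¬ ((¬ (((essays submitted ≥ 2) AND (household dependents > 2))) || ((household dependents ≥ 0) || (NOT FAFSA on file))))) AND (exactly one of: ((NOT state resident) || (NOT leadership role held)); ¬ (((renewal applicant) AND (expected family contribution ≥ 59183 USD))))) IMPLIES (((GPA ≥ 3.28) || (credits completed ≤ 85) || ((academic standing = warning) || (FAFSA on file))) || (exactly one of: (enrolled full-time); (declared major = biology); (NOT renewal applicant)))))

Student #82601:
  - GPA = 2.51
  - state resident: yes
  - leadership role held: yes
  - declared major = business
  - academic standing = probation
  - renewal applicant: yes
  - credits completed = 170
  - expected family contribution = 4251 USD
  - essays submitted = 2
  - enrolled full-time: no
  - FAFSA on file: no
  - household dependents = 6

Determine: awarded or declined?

Awarded

Atomic conditions:
  essays submitted ≥ 2: 2 ≥ 2 is true
  household dependents > 2: 6 > 2 is true
  household dependents ≥ 0: 6 ≥ 0 is true
  NOT FAFSA on file: no → true
  NOT state resident: yes → false
  NOT leadership role held: yes → false
  renewal applicant: yes → true
  expected family contribution ≥ 59183 USD: 4251 ≥ 59183 is false
  GPA ≥ 3.28: 2.51 ≥ 3.28 is false
  credits completed ≤ 85: 170 ≤ 85 is false
  academic standing = warning: probation == warning is false
  FAFSA on file: no → false
  enrolled full-time: no → false
  declared major = biology: business == biology is false
  NOT renewal applicant: yes → false
Combine:
[1.1.1.1.1.1.1] true AND true = true
[1.1.1.1.1.1] NOT true = false
[1.1.1.1.1.2] true OR true = true
[1.1.1.1.1] false OR true = true
[1.1.1.1] NOT true = false
[1.1.1] NOT false = true
[1.1.2.1] false OR false = false
[1.1.2.2.1] true AND false = false
[1.1.2.2] NOT false = true
[1.1.2] exactly-one(false, true) = true
[1.1] true AND true = true
[1.2.1.3] false OR false = false
[1.2.1] false OR false OR false = false
[1.2.2] exactly-one(false, false, false) = false
[1.2] false OR false = false
[1] true → false = false
[root] NOT false = true
Overall: true → awarded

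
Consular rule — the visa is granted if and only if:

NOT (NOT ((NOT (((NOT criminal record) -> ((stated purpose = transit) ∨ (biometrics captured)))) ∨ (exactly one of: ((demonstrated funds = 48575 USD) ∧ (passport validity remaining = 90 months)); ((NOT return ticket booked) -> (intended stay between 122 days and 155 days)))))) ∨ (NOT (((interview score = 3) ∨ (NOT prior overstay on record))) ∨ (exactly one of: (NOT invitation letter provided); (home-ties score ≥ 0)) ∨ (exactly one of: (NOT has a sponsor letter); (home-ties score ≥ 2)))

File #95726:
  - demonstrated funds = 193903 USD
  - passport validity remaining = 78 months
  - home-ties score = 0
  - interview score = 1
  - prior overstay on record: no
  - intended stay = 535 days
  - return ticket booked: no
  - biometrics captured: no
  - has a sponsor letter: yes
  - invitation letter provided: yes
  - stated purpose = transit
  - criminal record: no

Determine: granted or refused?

Granted

Atomic conditions:
  NOT criminal record: no → true
  stated purpose = transit: transit == transit is true
  biometrics captured: no → false
  demonstrated funds = 48575 USD: 193903 == 48575 is false
  passport validity remaining = 90 months: 78 == 90 is false
  NOT return ticket booked: no → true
  intended stay between 122 days and 155 days: 535 in [122, 155] is false
  interview score = 3: 1 == 3 is false
  NOT prior overstay on record: no → true
  NOT invitation letter provided: yes → false
  home-ties score ≥ 0: 0 ≥ 0 is true
  NOT has a sponsor letter: yes → false
  home-ties score ≥ 2: 0 ≥ 2 is false
Combine:
[1.1.1.1.1.2] true OR false = true
[1.1.1.1.1] true → true = true
[1.1.1.1] NOT true = false
[1.1.1.2.1] false AND false = false
[1.1.1.2.2] true → false = false
[1.1.1.2] exactly-one(false, false) = false
[1.1.1] false OR false = false
[1.1] NOT false = true
[1] NOT true = false
[2.1.1] false OR true = true
[2.1] NOT true = false
[2.2] exactly-one(false, true) = true
[2.3] exactly-one(false, false) = false
[2] false OR true OR false = true
[root] false OR true = true
Overall: true → granted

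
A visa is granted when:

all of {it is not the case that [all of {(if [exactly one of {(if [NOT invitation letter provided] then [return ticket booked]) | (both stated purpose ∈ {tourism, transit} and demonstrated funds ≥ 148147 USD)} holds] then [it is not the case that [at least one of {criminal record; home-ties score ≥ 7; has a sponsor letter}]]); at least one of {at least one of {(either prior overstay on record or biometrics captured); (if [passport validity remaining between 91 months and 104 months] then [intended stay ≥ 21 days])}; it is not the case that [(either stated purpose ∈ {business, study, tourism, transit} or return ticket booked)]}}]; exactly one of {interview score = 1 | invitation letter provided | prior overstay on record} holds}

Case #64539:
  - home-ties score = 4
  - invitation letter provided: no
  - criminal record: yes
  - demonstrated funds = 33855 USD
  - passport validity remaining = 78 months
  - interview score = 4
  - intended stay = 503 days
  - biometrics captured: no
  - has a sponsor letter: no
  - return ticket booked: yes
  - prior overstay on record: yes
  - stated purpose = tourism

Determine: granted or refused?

Granted

Atomic conditions:
  NOT invitation letter provided: no → true
  return ticket booked: yes → true
  stated purpose ∈ {tourism, transit}: tourism is in the set → true
  demonstrated funds ≥ 148147 USD: 33855 ≥ 148147 is false
  criminal record: yes → true
  home-ties score ≥ 7: 4 ≥ 7 is false
  has a sponsor letter: no → false
  prior overstay on record: yes → true
  biometrics captured: no → false
  passport validity remaining between 91 months and 104 months: 78 in [91, 104] is false
  intended stay ≥ 21 days: 503 ≥ 21 is true
  stated purpose ∈ {business, study, tourism, transit}: tourism is in the set → true
  interview score = 1: 4 == 1 is false
  invitation letter provided: no → false
Combine:
[1.1.1.1.1] true → true = true
[1.1.1.1.2] true AND false = false
[1.1.1.1] exactly-one(true, false) = true
[1.1.1.2.1] true OR false OR false = true
[1.1.1.2] NOT true = false
[1.1.1] true → false = false
[1.1.2.1.1] true OR false = true
[1.1.2.1.2] false → true (antecedent false ⇒ implication holds) = true
[1.1.2.1] true OR true = true
[1.1.2.2.1] true OR true = true
[1.1.2.2] NOT true = false
[1.1.2] true OR false = true
[1.1] false AND true = false
[1] NOT false = true
[2] exactly-one(false, false, true) = true
[root] true AND true = true
Overall: true → granted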